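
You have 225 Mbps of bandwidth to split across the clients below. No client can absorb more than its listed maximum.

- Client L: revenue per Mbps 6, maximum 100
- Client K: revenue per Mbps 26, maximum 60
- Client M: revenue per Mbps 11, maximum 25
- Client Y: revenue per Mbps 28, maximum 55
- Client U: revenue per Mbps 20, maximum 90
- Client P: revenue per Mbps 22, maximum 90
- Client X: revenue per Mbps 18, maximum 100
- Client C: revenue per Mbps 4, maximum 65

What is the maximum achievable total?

Order the clients by revenue per Mbps: Client Y 28 > Client K 26 > Client P 22 > Client U 20 > Client X 18 > Client M 11 > Client L 6 > Client C 4.
Client Y takes 55 to reach its cap of 55 ; 170 left.
Client K takes 60 to reach its cap of 60 ; 110 left.
Give Client P 90 to hit its cap of 90 ; 20 left.
Only 20 left; Client U takes them to reach 20.
Total = 26×60 + 28×55 + 20×20 + 22×90 = 5480.

5480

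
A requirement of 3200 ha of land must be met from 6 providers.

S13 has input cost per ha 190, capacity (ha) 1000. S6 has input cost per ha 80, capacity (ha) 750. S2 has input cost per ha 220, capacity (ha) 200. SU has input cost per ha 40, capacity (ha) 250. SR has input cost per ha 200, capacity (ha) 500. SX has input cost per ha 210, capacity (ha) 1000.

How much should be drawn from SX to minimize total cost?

Fill from the cheapest provider first.
SU (40): use full 250 ; 2950 ha to go.
S6 at 80: take all 750 ha ; 2200 still needed.
Take 1000 from S13 at 190 ; need 1200 more.
Take 500 from SR at 200 ; need 700 more.
Take 700 from SX at 210 to finish.
S2: unused.

700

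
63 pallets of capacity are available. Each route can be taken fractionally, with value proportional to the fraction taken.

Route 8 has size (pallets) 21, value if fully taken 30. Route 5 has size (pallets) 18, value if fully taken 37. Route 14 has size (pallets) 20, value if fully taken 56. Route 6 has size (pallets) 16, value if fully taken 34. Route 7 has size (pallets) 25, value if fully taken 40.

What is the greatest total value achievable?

141.4

Sort by value density: Route 14 56/20≈2.8, Route 6 34/16≈2.12, Route 5 37/18≈2.06, Route 7 40/25≈1.6, Route 8 30/21≈1.43.
Route 14: take in full, 20 pallets for value 56 ; 43 left.
Route 6: take in full, 16 pallets for value 34 ; 27 left.
Route 5: take in full, 18 pallets for value 37 ; 9 left.
9 pallets left: a 9/25 share of Route 7 gives 40×9/25 = 14.4.
Total value = 141.4.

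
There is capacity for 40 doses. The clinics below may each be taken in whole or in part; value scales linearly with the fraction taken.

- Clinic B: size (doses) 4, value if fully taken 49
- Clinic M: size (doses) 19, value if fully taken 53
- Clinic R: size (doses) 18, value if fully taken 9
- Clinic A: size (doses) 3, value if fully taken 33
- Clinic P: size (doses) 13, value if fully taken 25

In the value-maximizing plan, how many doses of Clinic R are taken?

1

Best value per unit of size first: Clinic B 49/4≈12.2, Clinic A 33/3≈11, Clinic M 53/19≈2.79, Clinic P 25/13≈1.92, Clinic R 9/18≈0.5.
All 4 doses of Clinic B fit (value 49) ; 36 remain.
Clinic A: take in full, 3 doses for value 33 ; 33 left.
All 19 doses of Clinic M fit (value 53) ; 14 remain.
Take all of Clinic P (13 doses, value 25) ; 1 doses left.
1 doses left: a 1/18 share of Clinic R gives 9×1/18 = 0.5.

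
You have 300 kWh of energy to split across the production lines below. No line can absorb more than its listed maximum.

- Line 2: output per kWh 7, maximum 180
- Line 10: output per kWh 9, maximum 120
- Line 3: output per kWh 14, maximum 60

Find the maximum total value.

Order the production lines by output per kWh: Line 3 14 > Line 10 9 > Line 2 7.
Line 3: +60 to 60 (cap) — 240 left.
Give Line 10 120 to hit its cap of 120 — 120 left.
Line 2: +120 (room for 180) → 120. Pool exhausted.
Total = 7×120 + 9×120 + 14×60 = 2760.

2760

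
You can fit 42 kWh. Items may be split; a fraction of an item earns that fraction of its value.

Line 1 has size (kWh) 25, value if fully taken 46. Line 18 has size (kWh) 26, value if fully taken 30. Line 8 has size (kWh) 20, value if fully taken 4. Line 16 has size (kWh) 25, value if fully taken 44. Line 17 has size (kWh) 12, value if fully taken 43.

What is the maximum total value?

Sort by value density: Line 17 43/12≈3.58, Line 1 46/25≈1.84, Line 16 44/25≈1.76, Line 18 30/26≈1.15, Line 8 4/20≈0.2.
All 12 kWh of Line 17 fit (value 43) → 30 remain.
Line 1: take in full, 25 kWh for value 46 → 5 left.
Fill the last 5 kWh with part of Line 16: 5/25 of it earns 8.8.
Total value = 97.8.

97.8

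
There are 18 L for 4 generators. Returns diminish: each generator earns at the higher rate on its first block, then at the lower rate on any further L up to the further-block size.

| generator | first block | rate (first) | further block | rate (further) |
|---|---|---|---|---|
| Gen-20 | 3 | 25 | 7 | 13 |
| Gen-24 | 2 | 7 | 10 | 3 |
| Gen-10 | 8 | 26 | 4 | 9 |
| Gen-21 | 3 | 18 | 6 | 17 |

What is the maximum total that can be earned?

405

Order all 8 blocks by rate: Gen-10/tier1 26 > Gen-20/tier1 25 > Gen-21/tier1 18 > Gen-21/tier2 17 > Gen-20/tier2 13 > Gen-10/tier2 9 > Gen-24/tier1 7 > Gen-24/tier2 3.
Gen-10/tier1 (26): +8 → 10 left.
Gen-20/tier1 (25): +3 → 7 left.
Fill Gen-21 tier1 block (3 at 18) → 4 left.
Gen-21 tier2 at 17: only 4 left, fill 4.
Total = 26×8 + 25×3 + 18×3 + 17×4 = 405.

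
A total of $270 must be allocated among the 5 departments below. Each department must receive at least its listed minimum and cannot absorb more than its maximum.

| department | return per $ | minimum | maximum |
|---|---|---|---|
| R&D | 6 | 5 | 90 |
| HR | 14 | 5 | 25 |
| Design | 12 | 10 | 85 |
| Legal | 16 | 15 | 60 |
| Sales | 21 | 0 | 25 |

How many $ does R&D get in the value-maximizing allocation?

75

Meeting every minimum uses 5+5+10+15+0 = 35 $, leaving 235.
Highest return per $ first: Sales 21 > Legal 16 > HR 14 > Design 12 > R&D 6.
Sales: +25 to 25 (cap) → 210 left.
Give Legal 45 more to hit its cap of 60 → 165 left.
Give HR 20 more to hit its cap of 25 → 145 left.
Design: +75 to 85 (cap) → 70 left.
R&D has room for 85 more but only 70 remain, so it gets 75.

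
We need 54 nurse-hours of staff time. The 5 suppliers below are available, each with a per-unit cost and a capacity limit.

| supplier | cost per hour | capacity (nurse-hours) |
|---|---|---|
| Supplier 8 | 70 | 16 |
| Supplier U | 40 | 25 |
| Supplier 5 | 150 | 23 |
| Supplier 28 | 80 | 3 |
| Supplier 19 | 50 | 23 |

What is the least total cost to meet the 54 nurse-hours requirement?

Cheapest first:
Supplier U (40): use full 25 → 29 nurse-hours to go.
Supplier 19 at 50: take all 23 nurse-hours → 6 still needed.
Supplier 8 (70): take the remaining 6 → done.
Supplier 28, Supplier 5: unused.
Cost = 25×40 + 23×50 + 6×70 = 2570.

2570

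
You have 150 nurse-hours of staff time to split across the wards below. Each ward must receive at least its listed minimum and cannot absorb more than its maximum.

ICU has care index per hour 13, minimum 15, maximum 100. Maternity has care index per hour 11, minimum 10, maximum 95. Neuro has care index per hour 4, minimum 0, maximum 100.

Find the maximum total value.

Meeting every minimum uses 15+10+0 = 25 nurse-hours, leaving 125.
Rank by care index per hour: ICU 13 > Maternity 11 > Neuro 4.
ICU takes 85 more to reach its cap of 100 — 40 left.
Maternity: +40 (room for 85) → 50. Pool exhausted.
Total = 13×100 + 11×50 = 1850.

1850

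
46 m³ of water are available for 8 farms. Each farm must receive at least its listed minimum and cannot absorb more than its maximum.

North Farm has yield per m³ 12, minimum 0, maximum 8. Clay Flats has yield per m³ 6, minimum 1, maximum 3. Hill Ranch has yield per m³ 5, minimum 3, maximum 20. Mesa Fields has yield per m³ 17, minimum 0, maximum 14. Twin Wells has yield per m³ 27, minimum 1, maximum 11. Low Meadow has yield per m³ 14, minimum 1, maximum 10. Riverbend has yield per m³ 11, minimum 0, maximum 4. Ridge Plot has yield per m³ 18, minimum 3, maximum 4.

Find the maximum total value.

804

Meeting every minimum uses 0+1+3+0+1+1+0+3 = 9 m³, leaving 37.
Rank by yield per m³: Twin Wells 27 > Ridge Plot 18 > Mesa Fields 17 > Low Meadow 14 > North Farm 12 > Riverbend 11 > Clay Flats 6 > Hill Ranch 5.
Twin Wells takes 10 more to reach its cap of 11 — 27 left.
Ridge Plot takes 1 more to reach its cap of 4 — 26 left.
Mesa Fields takes 14 more to reach its cap of 14 — 12 left.
Low Meadow: +9 to 10 (cap) — 3 left.
Only 3 left; North Farm takes them to reach 3.
Total = 12×3 + 6×1 + 5×3 + 17×14 + 27×11 + 14×10 + 18×4 = 804.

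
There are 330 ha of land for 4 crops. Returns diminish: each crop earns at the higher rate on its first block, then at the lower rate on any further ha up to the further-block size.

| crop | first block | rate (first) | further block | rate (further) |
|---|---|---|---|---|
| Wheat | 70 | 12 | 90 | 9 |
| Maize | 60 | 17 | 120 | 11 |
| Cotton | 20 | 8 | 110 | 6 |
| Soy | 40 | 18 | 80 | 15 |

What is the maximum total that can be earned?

Rank every tier by rate: Soy/tier1 18 > Maize/tier1 17 > Soy/tier2 15 > Wheat/tier1 12 > Maize/tier2 11 > Wheat/tier2 9 > Cotton/tier1 8 > Cotton/tier2 6.
Soy/tier1 (18): +40 → 290 left.
Maize tier1 at 17: fill all 60 → 230 left.
Soy tier2 at 15: fill all 80 → 150 left.
Wheat tier1 at 12: fill all 70 → 80 left.
Maize/tier2: +80 of 120 at 11; pool empty.
Total = 18×40 + 17×60 + 15×80 + 12×70 + 11×80 = 4660.

4660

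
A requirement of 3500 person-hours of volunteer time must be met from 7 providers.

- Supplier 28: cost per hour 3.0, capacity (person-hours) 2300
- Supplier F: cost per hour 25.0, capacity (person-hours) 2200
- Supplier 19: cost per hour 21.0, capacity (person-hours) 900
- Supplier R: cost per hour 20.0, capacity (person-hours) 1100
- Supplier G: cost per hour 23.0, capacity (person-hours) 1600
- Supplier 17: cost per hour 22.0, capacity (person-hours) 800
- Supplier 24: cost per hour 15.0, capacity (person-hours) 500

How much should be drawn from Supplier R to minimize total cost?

Cheapest first:
Take 2300 from Supplier 28 at 3.0 ; need 1200 more.
Take 500 from Supplier 24 at 15.0 ; need 700 more.
Take 700 from Supplier R at 20.0 to finish.
Supplier 19, Supplier 17, Supplier G, Supplier F: unused.

700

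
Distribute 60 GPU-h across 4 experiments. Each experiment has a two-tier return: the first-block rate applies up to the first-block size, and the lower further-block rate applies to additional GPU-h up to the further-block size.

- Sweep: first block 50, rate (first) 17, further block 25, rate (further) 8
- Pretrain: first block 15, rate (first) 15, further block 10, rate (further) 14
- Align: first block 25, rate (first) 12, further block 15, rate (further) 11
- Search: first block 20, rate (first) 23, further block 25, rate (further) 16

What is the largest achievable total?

Treat each block as its own option and order by rate: Search/T1 23 > Sweep/T1 17 > Search/T2 16 > Pretrain/T1 15 > Pretrain/T2 14 > Align/T1 12 > Align/T2 11 > Sweep/T2 8.
Search T1 at 23: fill all 20 ; 40 left.
Sweep/T1: +40 of 50 at 17; pool empty.
Total = 23×20 + 17×40 = 1140.

1140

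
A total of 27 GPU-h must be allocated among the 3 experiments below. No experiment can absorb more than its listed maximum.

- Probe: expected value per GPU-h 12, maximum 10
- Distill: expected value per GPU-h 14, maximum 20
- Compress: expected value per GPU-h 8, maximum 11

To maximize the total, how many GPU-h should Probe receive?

7

Highest expected value per GPU-h first: Distill 14 > Probe 12 > Compress 8.
Distill takes 20 to reach its cap of 20 → 7 left.
Probe has room for 10 but only 7 remain, so it gets 7.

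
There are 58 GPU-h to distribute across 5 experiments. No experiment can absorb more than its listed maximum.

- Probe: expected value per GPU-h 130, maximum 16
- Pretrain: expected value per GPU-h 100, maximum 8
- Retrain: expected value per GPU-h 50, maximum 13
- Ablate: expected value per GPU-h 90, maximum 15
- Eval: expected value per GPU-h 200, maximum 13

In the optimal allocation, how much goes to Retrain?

Highest expected value per GPU-h first: Eval 200 > Probe 130 > Pretrain 100 > Ablate 90 > Retrain 50.
Eval takes 13 to reach its cap of 13 ; 45 left.
Give Probe 16 to hit its cap of 16 ; 29 left.
Pretrain takes 8 to reach its cap of 8 ; 21 left.
Ablate takes 15 to reach its cap of 15 ; 6 left.
Only 6 left; Retrain takes them to reach 6.

6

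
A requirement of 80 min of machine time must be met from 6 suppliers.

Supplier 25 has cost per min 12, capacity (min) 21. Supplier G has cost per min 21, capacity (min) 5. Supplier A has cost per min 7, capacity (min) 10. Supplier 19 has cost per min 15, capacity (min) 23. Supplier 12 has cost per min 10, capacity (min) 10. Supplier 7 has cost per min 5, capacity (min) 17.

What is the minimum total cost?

Cheapest first:
Supplier 7 (5): use full 17 → 63 min to go.
Supplier A at 7: take all 10 min → 53 still needed.
Supplier 12 (10): use full 10 → 43 min to go.
Supplier 25 (12): use full 21 → 22 min to go.
Supplier 19 at 15: take 22 of its 23 → requirement met.
Supplier G: unused.
Cost = 17×5 + 10×7 + 10×10 + 21×12 + 22×15 = 837.

837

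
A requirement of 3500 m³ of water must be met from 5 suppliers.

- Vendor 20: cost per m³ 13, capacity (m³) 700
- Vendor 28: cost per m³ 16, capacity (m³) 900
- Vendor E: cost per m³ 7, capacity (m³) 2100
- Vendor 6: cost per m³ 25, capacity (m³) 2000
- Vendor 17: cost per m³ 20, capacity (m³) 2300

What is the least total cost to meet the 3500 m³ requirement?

35000

Use suppliers in increasing cost order.
Vendor E at 7: take all 2100 m³ → 1400 still needed.
Take 700 from Vendor 20 at 13 → need 700 more.
Take 700 from Vendor 28 at 16 to finish.
Vendor 17, Vendor 6: unused.
Cost = 2100×7 + 700×13 + 700×16 = 35000.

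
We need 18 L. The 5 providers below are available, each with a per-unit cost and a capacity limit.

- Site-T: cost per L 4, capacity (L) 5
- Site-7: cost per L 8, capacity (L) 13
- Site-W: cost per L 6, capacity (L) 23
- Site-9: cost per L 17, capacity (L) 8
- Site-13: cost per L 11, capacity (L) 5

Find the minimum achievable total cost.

98

Fill from the cheapest provider first.
Site-T at 4: take all 5 L → 13 still needed.
Take 13 from Site-W at 6 to finish.
Site-7, Site-13, Site-9: unused.
Cost = 5×4 + 13×6 = 98.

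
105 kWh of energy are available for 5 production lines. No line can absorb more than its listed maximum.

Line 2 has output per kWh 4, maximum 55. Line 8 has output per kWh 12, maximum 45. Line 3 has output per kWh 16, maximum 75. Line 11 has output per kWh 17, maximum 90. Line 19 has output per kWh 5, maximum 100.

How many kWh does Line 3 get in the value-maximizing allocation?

Rank by output per kWh: Line 11 17 > Line 3 16 > Line 8 12 > Line 19 5 > Line 2 4.
Give Line 11 90 to hit its cap of 90 — 15 left.
Line 3: +15 (room for 75) → 15. Pool exhausted.

15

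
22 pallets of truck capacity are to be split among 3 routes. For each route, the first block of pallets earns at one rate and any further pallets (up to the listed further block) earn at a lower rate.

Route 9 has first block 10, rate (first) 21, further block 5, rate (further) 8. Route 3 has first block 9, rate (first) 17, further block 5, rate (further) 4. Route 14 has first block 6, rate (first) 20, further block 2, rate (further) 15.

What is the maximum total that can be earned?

Order all 6 blocks by rate: Route 9/first 21 > Route 14/first 20 > Route 3/first 17 > Route 14/second 15 > Route 9/second 8 > Route 3/second 4.
Route 9/first (21): +10 ; 12 left.
Route 14 first at 20: fill all 6 ; 6 left.
6 remain; put them into Route 3 first at 17.
Total = 21×10 + 20×6 + 17×6 = 432.

432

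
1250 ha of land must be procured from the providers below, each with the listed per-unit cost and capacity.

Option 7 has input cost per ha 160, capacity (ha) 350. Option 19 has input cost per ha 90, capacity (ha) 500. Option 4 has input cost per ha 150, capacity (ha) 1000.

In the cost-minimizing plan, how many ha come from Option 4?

750

Cheapest first:
Take 500 from Option 19 at 90 ; need 750 more.
Take 750 from Option 4 at 150 to finish.
Option 7: unused.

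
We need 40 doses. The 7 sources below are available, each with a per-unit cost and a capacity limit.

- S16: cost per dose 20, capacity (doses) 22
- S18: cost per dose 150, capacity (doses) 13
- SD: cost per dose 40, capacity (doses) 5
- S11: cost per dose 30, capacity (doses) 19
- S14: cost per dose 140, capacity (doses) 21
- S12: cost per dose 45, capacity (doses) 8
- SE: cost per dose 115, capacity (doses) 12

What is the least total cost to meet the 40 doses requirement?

980

Fill from the cheapest source first.
S16 at 20: take all 22 doses — 18 still needed.
Take 18 from S11 at 30 to finish.
SD, S12, SE, S14, S18: unused.
Cost = 22×20 + 18×30 = 980.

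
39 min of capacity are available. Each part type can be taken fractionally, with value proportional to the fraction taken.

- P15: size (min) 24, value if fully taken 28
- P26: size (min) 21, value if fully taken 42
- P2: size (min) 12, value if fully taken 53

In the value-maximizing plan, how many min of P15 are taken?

Sort by value density: P2 53/12≈4.42, P26 42/21≈2, P15 28/24≈1.17.
All 12 min of P2 fit (value 53) — 27 remain.
Take all of P26 (21 min, value 42) — 6 min left.
Fill the last 6 min with part of P15: 6/24 of it earns 7.

6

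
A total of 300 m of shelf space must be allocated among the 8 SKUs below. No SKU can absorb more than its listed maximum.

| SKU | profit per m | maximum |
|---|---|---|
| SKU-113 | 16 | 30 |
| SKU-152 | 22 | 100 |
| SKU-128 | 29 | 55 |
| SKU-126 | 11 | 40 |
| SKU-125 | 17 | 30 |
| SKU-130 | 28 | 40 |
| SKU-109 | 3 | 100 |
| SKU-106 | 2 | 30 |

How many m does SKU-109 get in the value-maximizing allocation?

Rank by profit per m: SKU-128 29 > SKU-130 28 > SKU-152 22 > SKU-125 17 > SKU-113 16 > SKU-126 11 > SKU-109 3 > SKU-106 2.
Give SKU-128 55 to hit its cap of 55 ; 245 left.
SKU-130 takes 40 to reach its cap of 40 ; 205 left.
SKU-152 takes 100 to reach its cap of 100 ; 105 left.
Give SKU-125 30 to hit its cap of 30 ; 75 left.
Give SKU-113 30 to hit its cap of 30 ; 45 left.
Give SKU-126 40 to hit its cap of 40 ; 5 left.
SKU-109: +5 (room for 100) → 5. Pool exhausted.

5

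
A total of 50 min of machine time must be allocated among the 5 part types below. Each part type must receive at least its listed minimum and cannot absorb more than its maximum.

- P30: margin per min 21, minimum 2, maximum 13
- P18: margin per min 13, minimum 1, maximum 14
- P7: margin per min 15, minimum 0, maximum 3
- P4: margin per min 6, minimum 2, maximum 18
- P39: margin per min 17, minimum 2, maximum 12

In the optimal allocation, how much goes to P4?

Meeting every minimum uses 2+1+0+2+2 = 7 min, leaving 43.
Rank by margin per min: P30 21 > P39 17 > P7 15 > P18 13 > P4 6.
P30: +11 to 13 (cap) ; 32 left.
P39 takes 10 more to reach its cap of 12 ; 22 left.
P7 takes 3 more to reach its cap of 3 ; 19 left.
P18: +13 to 14 (cap) ; 6 left.
Only 6 left; P4 takes them to reach 8.

8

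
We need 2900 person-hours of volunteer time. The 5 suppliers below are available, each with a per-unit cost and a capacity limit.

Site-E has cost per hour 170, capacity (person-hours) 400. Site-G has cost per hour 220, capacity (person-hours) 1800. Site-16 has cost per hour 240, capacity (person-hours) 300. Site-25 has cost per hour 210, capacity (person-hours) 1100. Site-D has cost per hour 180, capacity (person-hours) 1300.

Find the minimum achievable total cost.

555000

Cheapest first:
Site-E (170): use full 400 — 2500 person-hours to go.
Site-D at 180: take all 1300 person-hours — 1200 still needed.
Take 1100 from Site-25 at 210 — need 100 more.
Site-G at 220: take 100 of its 1800 — requirement met.
Site-16: unused.
Cost = 400×170 + 1300×180 + 1100×210 + 100×220 = 555000.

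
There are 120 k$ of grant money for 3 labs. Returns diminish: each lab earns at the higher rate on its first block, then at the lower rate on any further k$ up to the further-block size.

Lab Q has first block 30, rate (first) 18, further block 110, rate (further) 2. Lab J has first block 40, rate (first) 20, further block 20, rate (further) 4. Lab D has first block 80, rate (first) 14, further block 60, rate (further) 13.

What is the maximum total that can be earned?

2040

Treat each block as its own option and order by rate: Lab J/first 20 > Lab Q/first 18 > Lab D/first 14 > Lab D/second 13 > Lab J/second 4 > Lab Q/second 2.
Fill Lab J first block (40 at 20) ; 80 left.
Lab Q/first (18): +30 ; 50 left.
Lab D first at 14: only 50 left, fill 50.
Total = 20×40 + 18×30 + 14×50 = 2040.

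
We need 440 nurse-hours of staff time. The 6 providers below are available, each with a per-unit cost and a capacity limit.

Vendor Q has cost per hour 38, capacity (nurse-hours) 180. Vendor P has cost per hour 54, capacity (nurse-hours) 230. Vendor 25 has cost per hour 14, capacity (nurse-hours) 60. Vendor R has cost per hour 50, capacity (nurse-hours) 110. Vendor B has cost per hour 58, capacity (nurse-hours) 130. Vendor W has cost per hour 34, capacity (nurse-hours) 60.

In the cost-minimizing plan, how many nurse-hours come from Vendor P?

30

Use providers in increasing cost order.
Vendor 25 at 14: take all 60 nurse-hours — 380 still needed.
Take 60 from Vendor W at 34 — need 320 more.
Take 180 from Vendor Q at 38 — need 140 more.
Vendor R at 50: take all 110 nurse-hours — 30 still needed.
Vendor P (54): take the remaining 30 — done.
Vendor B: unused.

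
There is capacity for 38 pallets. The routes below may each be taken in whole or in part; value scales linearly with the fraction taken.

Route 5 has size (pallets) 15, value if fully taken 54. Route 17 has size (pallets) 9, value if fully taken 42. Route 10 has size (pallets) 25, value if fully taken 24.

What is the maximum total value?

109.44

Rank by value-to-size ratio: Route 17 42/9≈4.67, Route 5 54/15≈3.6, Route 10 24/25≈0.96.
Take all of Route 17 (9 pallets, value 42) — 29 pallets left.
Take all of Route 5 (15 pallets, value 54) — 14 pallets left.
14 pallets left: a 14/25 share of Route 10 gives 24×14/25 = 13.44.
Total value = 109.44.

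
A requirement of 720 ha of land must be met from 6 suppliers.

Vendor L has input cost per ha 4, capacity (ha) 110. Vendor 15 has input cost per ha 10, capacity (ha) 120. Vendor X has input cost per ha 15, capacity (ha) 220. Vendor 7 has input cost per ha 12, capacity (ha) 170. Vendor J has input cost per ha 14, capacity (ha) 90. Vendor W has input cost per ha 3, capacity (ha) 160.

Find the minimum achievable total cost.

6470

Use suppliers in increasing cost order.
Vendor W (3): use full 160 → 560 ha to go.
Vendor L at 4: take all 110 ha → 450 still needed.
Vendor 15 at 10: take all 120 ha → 330 still needed.
Vendor 7 (12): use full 170 → 160 ha to go.
Vendor J at 14: take all 90 ha → 70 still needed.
Vendor X at 15: take 70 of its 220 → requirement met.
Cost = 160×3 + 110×4 + 120×10 + 170×12 + 90×14 + 70×15 = 6470.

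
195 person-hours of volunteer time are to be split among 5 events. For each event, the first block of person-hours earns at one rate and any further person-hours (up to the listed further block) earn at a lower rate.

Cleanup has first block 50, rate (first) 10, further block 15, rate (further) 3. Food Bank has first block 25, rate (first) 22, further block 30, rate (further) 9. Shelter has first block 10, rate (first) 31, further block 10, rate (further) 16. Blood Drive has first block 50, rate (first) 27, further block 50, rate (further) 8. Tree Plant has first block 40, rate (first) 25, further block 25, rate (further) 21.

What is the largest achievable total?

4245

Treat each block as its own option and order by rate: Shelter/T1 31 > Blood Drive/T1 27 > Tree Plant/T1 25 > Food Bank/T1 22 > Tree Plant/T2 21 > Shelter/T2 16 > Cleanup/T1 10 > Food Bank/T2 9 > Blood Drive/T2 8 > Cleanup/T2 3.
Shelter/T1 (31): +10 — 185 left.
Blood Drive/T1 (27): +50 — 135 left.
Tree Plant T1 at 25: fill all 40 — 95 left.
Food Bank T1 at 22: fill all 25 — 70 left.
Fill Tree Plant T2 block (25 at 21) — 45 left.
Fill Shelter T2 block (10 at 16) — 35 left.
35 remain; put them into Cleanup T1 at 10.
Total = 31×10 + 27×50 + 25×40 + 22×25 + 21×25 + 16×10 + 10×35 = 4245.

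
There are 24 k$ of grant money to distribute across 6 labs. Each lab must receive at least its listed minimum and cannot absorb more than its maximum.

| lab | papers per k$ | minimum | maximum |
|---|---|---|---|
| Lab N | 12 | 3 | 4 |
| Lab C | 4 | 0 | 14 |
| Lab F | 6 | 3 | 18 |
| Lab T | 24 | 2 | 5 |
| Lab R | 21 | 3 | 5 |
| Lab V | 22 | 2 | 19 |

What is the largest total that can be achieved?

Meeting every minimum uses 3+0+3+2+3+2 = 13 k$, leaving 11.
Highest papers per k$ first: Lab T 24 > Lab V 22 > Lab R 21 > Lab N 12 > Lab F 6 > Lab C 4.
Give Lab T 3 more to hit its cap of 5 — 8 left.
Lab V: +8 (room for 17) → 10. Pool exhausted.
Total = 12×3 + 6×3 + 24×5 + 21×3 + 22×10 = 457.

457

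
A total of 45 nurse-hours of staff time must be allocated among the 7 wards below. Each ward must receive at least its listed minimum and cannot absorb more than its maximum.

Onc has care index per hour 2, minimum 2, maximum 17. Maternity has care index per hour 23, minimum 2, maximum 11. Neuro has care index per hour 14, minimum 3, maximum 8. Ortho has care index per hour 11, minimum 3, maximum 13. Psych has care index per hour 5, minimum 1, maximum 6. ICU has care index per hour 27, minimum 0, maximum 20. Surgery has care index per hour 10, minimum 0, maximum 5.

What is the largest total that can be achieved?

Meeting every minimum uses 2+2+3+3+1+0+0 = 11 nurse-hours, leaving 34.
Order the wards by care index per hour: ICU 27 > Maternity 23 > Neuro 14 > Ortho 11 > Surgery 10 > Psych 5 > Onc 2.
ICU: +20 to 20 (cap) → 14 left.
Give Maternity 9 more to hit its cap of 11 → 5 left.
Neuro takes 5 more to reach its cap of 8 → 0 left.
Total = 2×2 + 23×11 + 14×8 + 11×3 + 5×1 + 27×20 = 947.

947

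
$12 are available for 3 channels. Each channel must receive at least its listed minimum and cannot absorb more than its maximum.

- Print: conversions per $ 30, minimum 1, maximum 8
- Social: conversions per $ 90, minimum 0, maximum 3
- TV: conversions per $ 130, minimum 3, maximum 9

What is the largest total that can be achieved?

Meeting every minimum uses 1+0+3 = 4 $, leaving 8.
Highest conversions per $ first: TV 130 > Social 90 > Print 30.
TV takes 6 more to reach its cap of 9 — 2 left.
Social: +2 (room for 3) → 2. Pool exhausted.
Total = 30×1 + 90×2 + 130×9 = 1380.

1380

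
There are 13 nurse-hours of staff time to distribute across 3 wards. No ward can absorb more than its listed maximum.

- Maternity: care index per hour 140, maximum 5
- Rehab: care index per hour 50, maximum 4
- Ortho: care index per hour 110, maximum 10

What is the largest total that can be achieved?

Order the wards by care index per hour: Maternity 140 > Ortho 110 > Rehab 50.
Maternity takes 5 to reach its cap of 5 → 8 left.
Only 8 left; Ortho takes them to reach 8.
Total = 140×5 + 110×8 = 1580.

1580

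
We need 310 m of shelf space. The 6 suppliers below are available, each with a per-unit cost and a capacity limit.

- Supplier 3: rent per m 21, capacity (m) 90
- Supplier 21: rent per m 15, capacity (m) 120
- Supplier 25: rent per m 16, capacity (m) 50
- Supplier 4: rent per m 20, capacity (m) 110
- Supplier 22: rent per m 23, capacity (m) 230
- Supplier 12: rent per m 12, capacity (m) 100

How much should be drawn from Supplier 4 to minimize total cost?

Use suppliers in increasing cost order.
Supplier 12 at 12: take all 100 m — 210 still needed.
Supplier 21 (15): use full 120 — 90 m to go.
Take 50 from Supplier 25 at 16 — need 40 more.
Supplier 4 at 20: take 40 of its 110 — requirement met.
Supplier 3, Supplier 22: unused.

40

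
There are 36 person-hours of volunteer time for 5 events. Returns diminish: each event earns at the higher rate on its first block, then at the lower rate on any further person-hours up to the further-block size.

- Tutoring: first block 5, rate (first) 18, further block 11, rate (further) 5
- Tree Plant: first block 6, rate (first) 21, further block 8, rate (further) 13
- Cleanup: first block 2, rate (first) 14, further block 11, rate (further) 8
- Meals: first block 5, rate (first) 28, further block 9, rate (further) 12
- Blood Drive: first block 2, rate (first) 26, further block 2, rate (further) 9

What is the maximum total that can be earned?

636

Rank every tier by rate: Meals/T1 28 > Blood Drive/T1 26 > Tree Plant/T1 21 > Tutoring/T1 18 > Cleanup/T1 14 > Tree Plant/T2 13 > Meals/T2 12 > Blood Drive/T2 9 > Cleanup/T2 8 > Tutoring/T2 5.
Fill Meals T1 block (5 at 28) ; 31 left.
Blood Drive/T1 (26): +2 ; 29 left.
Tree Plant T1 at 21: fill all 6 ; 23 left.
Tutoring/T1 (18): +5 ; 18 left.
Cleanup/T1 (14): +2 ; 16 left.
Tree Plant/T2 (13): +8 ; 8 left.
Meals/T2: +8 of 9 at 12; pool empty.
Total = 28×5 + 26×2 + 21×6 + 18×5 + 14×2 + 13×8 + 12×8 = 636.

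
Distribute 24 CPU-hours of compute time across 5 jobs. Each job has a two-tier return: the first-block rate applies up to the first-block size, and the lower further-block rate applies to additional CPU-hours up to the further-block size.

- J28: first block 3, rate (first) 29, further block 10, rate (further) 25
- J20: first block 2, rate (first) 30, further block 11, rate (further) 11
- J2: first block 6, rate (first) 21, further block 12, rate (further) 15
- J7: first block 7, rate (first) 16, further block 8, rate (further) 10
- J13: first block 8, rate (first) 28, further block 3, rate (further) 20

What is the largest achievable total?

642

Treat each block as its own option and order by rate: J20/first 30 > J28/first 29 > J13/first 28 > J28/second 25 > J2/first 21 > J13/second 20 > J7/first 16 > J2/second 15 > J20/second 11 > J7/second 10.
Fill J20 first block (2 at 30) → 22 left.
J28 first at 29: fill all 3 → 19 left.
J13/first (28): +8 → 11 left.
Fill J28 second block (10 at 25) → 1 left.
J2 first at 21: only 1 left, fill 1.
Total = 30×2 + 29×3 + 28×8 + 25×10 + 21×1 = 642.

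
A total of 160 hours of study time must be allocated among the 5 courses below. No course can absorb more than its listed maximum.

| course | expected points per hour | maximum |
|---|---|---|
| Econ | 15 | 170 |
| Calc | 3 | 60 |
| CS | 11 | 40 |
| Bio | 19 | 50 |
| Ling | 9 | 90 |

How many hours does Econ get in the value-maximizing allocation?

110

Order the courses by expected points per hour: Bio 19 > Econ 15 > CS 11 > Ling 9 > Calc 3.
Give Bio 50 to hit its cap of 50 — 110 left.
Only 110 left; Econ takes them to reach 110.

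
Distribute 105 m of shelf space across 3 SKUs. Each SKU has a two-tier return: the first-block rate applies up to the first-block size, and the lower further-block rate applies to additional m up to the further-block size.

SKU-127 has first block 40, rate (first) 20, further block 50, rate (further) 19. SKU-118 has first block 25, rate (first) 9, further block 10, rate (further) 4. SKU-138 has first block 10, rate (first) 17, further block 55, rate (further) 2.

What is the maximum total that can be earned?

Treat each block as its own option and order by rate: SKU-127/first 20 > SKU-127/second 19 > SKU-138/first 17 > SKU-118/first 9 > SKU-118/second 4 > SKU-138/second 2.
SKU-127 first at 20: fill all 40 → 65 left.
Fill SKU-127 second block (50 at 19) → 15 left.
SKU-138/first (17): +10 → 5 left.
SKU-118/first: +5 of 25 at 9; pool empty.
Total = 20×40 + 19×50 + 17×10 + 9×5 = 1965.

1965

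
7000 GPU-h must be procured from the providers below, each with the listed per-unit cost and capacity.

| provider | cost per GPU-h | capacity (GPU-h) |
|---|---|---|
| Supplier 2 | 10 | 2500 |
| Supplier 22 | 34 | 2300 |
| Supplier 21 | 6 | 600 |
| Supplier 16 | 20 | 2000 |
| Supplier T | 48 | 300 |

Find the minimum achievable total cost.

133200

Fill from the cheapest provider first.
Supplier 21 at 6: take all 600 GPU-h → 6400 still needed.
Supplier 2 at 10: take all 2500 GPU-h → 3900 still needed.
Supplier 16 at 20: take all 2000 GPU-h → 1900 still needed.
Supplier 22 (34): take the remaining 1900 → done.
Supplier T: unused.
Cost = 600×6 + 2500×10 + 2000×20 + 1900×34 = 133200.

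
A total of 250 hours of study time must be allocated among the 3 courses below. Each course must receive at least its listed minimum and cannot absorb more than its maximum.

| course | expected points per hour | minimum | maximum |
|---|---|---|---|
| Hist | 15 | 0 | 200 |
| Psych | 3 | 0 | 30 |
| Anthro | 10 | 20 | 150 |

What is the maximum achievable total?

Meeting every minimum uses 0+0+20 = 20 hours, leaving 230.
Rank by expected points per hour: Hist 15 > Anthro 10 > Psych 3.
Hist takes 200 more to reach its cap of 200 ; 30 left.
Anthro: +30 (room for 130) → 50. Pool exhausted.
Total = 15×200 + 10×50 = 3500.

3500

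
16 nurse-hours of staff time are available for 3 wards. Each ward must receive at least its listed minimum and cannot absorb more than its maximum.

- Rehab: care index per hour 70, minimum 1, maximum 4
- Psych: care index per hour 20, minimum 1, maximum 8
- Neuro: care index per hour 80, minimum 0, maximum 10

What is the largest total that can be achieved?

Meeting every minimum uses 1+1+0 = 2 nurse-hours, leaving 14.
Highest care index per hour first: Neuro 80 > Rehab 70 > Psych 20.
Give Neuro 10 more to hit its cap of 10 → 4 left.
Rehab takes 3 more to reach its cap of 4 → 1 left.
Psych: +1 (room for 7) → 2. Pool exhausted.
Total = 70×4 + 20×2 + 80×10 = 1120.

1120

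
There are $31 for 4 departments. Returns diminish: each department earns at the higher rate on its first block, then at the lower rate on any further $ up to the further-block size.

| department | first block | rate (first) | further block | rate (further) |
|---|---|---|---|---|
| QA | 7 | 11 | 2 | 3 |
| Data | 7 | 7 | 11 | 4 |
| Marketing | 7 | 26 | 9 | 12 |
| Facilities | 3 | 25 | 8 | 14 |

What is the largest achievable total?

Order all 8 blocks by rate: Marketing/first 26 > Facilities/first 25 > Facilities/second 14 > Marketing/second 12 > QA/first 11 > Data/first 7 > Data/second 4 > QA/second 3.
Marketing first at 26: fill all 7 ; 24 left.
Fill Facilities first block (3 at 25) ; 21 left.
Facilities second at 14: fill all 8 ; 13 left.
Fill Marketing second block (9 at 12) ; 4 left.
QA first at 11: only 4 left, fill 4.
Total = 26×7 + 25×3 + 14×8 + 12×9 + 11×4 = 521.

521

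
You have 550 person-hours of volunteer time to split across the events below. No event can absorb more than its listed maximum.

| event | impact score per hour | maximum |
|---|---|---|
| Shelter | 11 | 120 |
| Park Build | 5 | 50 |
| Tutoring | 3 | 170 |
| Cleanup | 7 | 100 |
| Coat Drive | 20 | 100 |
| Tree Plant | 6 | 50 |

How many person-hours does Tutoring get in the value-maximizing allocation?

Rank by impact score per hour: Coat Drive 20 > Shelter 11 > Cleanup 7 > Tree Plant 6 > Park Build 5 > Tutoring 3.
Coat Drive takes 100 to reach its cap of 100 → 450 left.
Shelter takes 120 to reach its cap of 120 → 330 left.
Cleanup: +100 to 100 (cap) → 230 left.
Tree Plant: +50 to 50 (cap) → 180 left.
Park Build: +50 to 50 (cap) → 130 left.
Tutoring: +130 (room for 170) → 130. Pool exhausted.

130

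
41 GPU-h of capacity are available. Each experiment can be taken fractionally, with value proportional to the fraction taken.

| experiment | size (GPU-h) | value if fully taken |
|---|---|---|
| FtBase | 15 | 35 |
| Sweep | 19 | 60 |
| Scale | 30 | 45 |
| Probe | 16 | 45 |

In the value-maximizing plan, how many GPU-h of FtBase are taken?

6

Rank by value-to-size ratio: Sweep 60/19≈3.16, Probe 45/16≈2.81, FtBase 35/15≈2.33, Scale 45/30≈1.5.
Sweep: take in full, 19 GPU-h for value 60 → 22 left.
All 16 GPU-h of Probe fit (value 45) → 6 remain.
Only 6 GPU-h remain; take 6/15 of FtBase for value 35×6/15 = 14.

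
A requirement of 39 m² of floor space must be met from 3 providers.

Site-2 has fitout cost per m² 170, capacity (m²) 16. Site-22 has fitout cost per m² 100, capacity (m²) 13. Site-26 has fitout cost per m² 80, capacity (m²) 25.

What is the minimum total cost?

Fill from the cheapest provider first.
Site-26 at 80: take all 25 m² — 14 still needed.
Take 13 from Site-22 at 100 — need 1 more.
Site-2 at 170: take 1 of its 16 — requirement met.
Cost = 25×80 + 13×100 + 1×170 = 3470.

3470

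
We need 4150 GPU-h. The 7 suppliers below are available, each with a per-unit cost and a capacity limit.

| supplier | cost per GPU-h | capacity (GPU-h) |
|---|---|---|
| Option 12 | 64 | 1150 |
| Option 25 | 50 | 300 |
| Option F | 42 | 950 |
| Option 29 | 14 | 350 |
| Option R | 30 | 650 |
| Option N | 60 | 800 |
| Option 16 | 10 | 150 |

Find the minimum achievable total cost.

189600

Cheapest first:
Option 16 (10): use full 150 ; 4000 GPU-h to go.
Option 29 (14): use full 350 ; 3650 GPU-h to go.
Take 650 from Option R at 30 ; need 3000 more.
Take 950 from Option F at 42 ; need 2050 more.
Take 300 from Option 25 at 50 ; need 1750 more.
Option N at 60: take all 800 GPU-h ; 950 still needed.
Option 12 at 64: take 950 of its 1150 ; requirement met.
Cost = 150×10 + 350×14 + 650×30 + 950×42 + 300×50 + 800×60 + 950×64 = 189600.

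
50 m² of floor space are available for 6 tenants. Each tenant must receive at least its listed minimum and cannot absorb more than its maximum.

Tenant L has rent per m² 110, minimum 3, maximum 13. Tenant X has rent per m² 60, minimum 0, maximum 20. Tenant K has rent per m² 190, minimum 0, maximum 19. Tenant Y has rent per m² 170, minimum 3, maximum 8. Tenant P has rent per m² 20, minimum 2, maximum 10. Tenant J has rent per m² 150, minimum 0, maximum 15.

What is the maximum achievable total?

Meeting every minimum uses 3+0+0+3+2+0 = 8 m², leaving 42.
Order the tenants by rent per m²: Tenant K 190 > Tenant Y 170 > Tenant J 150 > Tenant L 110 > Tenant X 60 > Tenant P 20.
Tenant K takes 19 more to reach its cap of 19 — 23 left.
Tenant Y: +5 to 8 (cap) — 18 left.
Give Tenant J 15 more to hit its cap of 15 — 3 left.
Only 3 left; Tenant L takes them to reach 6.
Total = 110×6 + 190×19 + 170×8 + 20×2 + 150×15 = 7920.

7920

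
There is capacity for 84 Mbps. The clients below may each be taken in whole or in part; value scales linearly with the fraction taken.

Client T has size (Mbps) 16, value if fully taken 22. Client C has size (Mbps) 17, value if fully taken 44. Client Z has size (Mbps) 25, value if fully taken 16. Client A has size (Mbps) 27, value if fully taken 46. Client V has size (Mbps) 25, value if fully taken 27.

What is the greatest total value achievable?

137.92

Rank by value-to-size ratio: Client C 44/17≈2.59, Client A 46/27≈1.7, Client T 22/16≈1.38, Client V 27/25≈1.08, Client Z 16/25≈0.64.
Client C: take in full, 17 Mbps for value 44 — 67 left.
Take all of Client A (27 Mbps, value 46) — 40 Mbps left.
All 16 Mbps of Client T fit (value 22) — 24 remain.
Only 24 Mbps remain; take 24/25 of Client V for value 27×24/25 = 25.92.
Total value = 137.92.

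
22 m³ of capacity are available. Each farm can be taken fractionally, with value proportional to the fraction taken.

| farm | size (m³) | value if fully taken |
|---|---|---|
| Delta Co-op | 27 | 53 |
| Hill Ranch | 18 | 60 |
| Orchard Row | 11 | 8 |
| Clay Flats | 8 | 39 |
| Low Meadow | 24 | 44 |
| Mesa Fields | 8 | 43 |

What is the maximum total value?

Sort by value density: Mesa Fields 43/8≈5.38, Clay Flats 39/8≈4.88, Hill Ranch 60/18≈3.33, Delta Co-op 53/27≈1.96, Low Meadow 44/24≈1.83, Orchard Row 8/11≈0.727.
All 8 m³ of Mesa Fields fit (value 43) → 14 remain.
All 8 m³ of Clay Flats fit (value 39) → 6 remain.
Only 6 m³ remain; take 6/18 of Hill Ranch for value 60×6/18 = 20.
Total value = 102.

102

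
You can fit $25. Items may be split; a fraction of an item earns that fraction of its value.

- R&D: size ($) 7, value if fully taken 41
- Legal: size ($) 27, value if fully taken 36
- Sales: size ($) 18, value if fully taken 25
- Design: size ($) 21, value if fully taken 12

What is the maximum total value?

66

Sort by value density: R&D 41/7≈5.86, Sales 25/18≈1.39, Legal 36/27≈1.33, Design 12/21≈0.571.
All 7 $ of R&D fit (value 41) → 18 remain.
Take all of Sales (18 $, value 25) → 0 $ left.
Total value = 66.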